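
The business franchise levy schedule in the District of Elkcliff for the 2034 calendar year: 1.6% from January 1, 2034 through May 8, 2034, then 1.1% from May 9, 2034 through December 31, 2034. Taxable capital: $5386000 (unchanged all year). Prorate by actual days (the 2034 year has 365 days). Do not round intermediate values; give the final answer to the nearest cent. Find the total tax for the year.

January 1 – May 8, 2034: 128 days at 1.6% → $5386000 × 1.6% × 128/365 = $30220.6247
May 9 – December 31, 2034: 237 days at 1.1% → $5386000 × 1.1% × 237/365 = $38469.3205
Total = $68689.9452

$68689.95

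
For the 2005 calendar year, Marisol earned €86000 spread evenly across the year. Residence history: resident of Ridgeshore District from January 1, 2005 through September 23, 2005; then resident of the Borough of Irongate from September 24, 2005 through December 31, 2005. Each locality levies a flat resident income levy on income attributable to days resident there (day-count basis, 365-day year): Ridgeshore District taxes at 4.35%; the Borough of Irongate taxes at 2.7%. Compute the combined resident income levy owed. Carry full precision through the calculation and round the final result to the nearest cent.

Ridgeshore District, January 1 – September 23, 2005: 266 days → €86000 × 4.35% × 266/365 = €2726.3178
The Borough of Irongate, September 24 – December 31, 2005: 99 days → €86000 × 2.7% × 99/365 = €629.8027
Total = €3356.1205

€3356.12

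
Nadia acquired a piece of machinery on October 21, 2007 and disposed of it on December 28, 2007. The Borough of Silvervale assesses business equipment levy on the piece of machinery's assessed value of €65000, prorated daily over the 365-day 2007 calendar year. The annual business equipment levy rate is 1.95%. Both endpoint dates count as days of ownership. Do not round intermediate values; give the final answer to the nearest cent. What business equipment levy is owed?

€239.61

Days held (October 21 – December 28, 2007): 69 out of 365
Tax = €65000 × 1.95% × 69/365 = €239.6096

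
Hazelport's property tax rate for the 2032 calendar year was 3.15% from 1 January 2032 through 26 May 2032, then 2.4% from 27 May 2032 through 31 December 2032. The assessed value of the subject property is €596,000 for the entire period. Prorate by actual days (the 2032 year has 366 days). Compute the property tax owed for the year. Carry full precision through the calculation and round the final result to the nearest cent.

1 January – 26 May 2032: 147 days at 3.15% → €596,000 × 3.15% × 147/366 = €7,540.3770
27 May – 31 December 2032: 219 days at 2.4% → €596,000 × 2.4% × 219/366 = €8,558.9508
Total = €16,099.3279

€16,099.33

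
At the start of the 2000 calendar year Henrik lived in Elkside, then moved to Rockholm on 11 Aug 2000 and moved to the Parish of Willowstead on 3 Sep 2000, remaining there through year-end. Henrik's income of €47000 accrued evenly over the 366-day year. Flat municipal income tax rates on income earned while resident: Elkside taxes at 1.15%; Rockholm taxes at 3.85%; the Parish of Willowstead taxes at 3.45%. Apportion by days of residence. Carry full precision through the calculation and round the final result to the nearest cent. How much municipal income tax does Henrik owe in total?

Elkside, 1 Jan – 10 Aug 2000: 223 days → €47000 × 1.15% × 223/366 = €329.3210
Rockholm, 11 Aug – 2 Sep 2000: 23 days → €47000 × 3.85% × 23/366 = €113.7117
The Parish of Willowstead, 3 Sep – 31 Dec 2000: 120 days → €47000 × 3.45% × 120/366 = €531.6393
Total = €974.6721

€974.67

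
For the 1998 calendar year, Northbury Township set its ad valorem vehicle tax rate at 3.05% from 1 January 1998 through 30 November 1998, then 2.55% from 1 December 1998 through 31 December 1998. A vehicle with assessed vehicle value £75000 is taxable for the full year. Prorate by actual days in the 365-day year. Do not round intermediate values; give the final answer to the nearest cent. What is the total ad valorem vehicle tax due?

1 January – 30 November 1998: 334 days at 3.05% → £75000 × 3.05% × 334/365 = £2093.2192
1 December – 31 December 1998: 31 days at 2.55% → £75000 × 2.55% × 31/365 = £162.4315
Total = £2255.6507

£2255.65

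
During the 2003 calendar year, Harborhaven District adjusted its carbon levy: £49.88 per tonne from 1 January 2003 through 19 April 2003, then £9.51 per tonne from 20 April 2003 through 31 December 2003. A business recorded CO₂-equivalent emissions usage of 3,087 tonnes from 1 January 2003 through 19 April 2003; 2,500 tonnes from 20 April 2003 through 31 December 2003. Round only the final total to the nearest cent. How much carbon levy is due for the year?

1 January – 19 April 2003: 3,087 tonnes at £49.88/tonne → £153,979.56
20 April – 31 December 2003: 2,500 tonnes at £9.51/tonne → £23,775.00

£177,754.56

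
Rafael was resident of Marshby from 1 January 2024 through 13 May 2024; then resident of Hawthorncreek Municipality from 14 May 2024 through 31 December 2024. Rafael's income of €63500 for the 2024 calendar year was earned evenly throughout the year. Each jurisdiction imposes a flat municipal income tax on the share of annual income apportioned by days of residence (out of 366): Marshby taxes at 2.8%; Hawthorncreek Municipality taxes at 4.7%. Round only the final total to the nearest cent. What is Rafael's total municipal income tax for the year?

€2542.78

Marshby, 1 January – 13 May 2024: 134 days → €63500 × 2.8% × 134/366 = €650.9617
Hawthorncreek Municipality, 14 May – 31 December 2024: 232 days → €63500 × 4.7% × 232/366 = €1891.8142
Total = €2542.7760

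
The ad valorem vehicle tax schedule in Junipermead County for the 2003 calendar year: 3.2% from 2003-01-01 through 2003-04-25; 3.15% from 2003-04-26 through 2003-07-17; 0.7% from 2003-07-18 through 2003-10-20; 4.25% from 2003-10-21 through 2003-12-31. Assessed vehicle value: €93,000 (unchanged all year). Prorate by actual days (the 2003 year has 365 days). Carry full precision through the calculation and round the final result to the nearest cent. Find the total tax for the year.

2003-01-01 to 2003-04-25: 115 days at 3.2% → €93,000 × 3.2% × 115/365 = €937.6438
2003-04-26 to 2003-07-17: 83 days at 3.15% → €93,000 × 3.15% × 83/365 = €666.1603
2003-07-18 to 2003-10-20: 95 days at 0.7% → €93,000 × 0.7% × 95/365 = €169.4384
2003-10-21 to 2003-12-31: 72 days at 4.25% → €93,000 × 4.25% × 72/365 = €779.6712
Total = €2,552.9137

€2,552.91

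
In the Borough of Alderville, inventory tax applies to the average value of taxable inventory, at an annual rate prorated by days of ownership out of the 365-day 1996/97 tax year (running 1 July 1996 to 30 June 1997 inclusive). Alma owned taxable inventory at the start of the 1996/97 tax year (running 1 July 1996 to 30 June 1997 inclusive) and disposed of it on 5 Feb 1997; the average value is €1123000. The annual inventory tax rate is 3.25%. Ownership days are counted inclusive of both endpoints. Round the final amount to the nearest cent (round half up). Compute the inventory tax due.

Days held (1 Jul 1996 – 5 Feb 1997): 220 out of 365
Tax = €1123000 × 3.25% × 220/365 = €21998.4932

€21998.49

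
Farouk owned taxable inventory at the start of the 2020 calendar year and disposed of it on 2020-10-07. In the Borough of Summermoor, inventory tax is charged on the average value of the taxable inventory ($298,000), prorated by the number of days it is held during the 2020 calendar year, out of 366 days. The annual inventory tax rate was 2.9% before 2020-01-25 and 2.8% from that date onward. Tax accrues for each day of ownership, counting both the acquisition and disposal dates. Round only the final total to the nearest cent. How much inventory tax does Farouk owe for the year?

$6,425.73

2020-01-01 to 2020-01-24: 24 days at 2.9% → $298,000 × 2.9% × 24/366 = $566.6885
2020-01-25 to 2020-10-07: 257 days at 2.8% → $298,000 × 2.8% × 257/366 = $5,859.0383
Total = $6,425.7268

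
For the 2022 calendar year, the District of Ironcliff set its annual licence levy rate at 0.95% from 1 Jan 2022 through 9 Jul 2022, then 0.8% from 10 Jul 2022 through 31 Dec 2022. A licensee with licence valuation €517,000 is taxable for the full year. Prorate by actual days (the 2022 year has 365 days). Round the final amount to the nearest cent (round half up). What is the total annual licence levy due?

1 Jan – 9 Jul 2022: 190 days at 0.95% → €517,000 × 0.95% × 190/365 = €2,556.6712
10 Jul – 31 Dec 2022: 175 days at 0.8% → €517,000 × 0.8% × 175/365 = €1,983.0137
Total = €4,539.6849

€4,539.68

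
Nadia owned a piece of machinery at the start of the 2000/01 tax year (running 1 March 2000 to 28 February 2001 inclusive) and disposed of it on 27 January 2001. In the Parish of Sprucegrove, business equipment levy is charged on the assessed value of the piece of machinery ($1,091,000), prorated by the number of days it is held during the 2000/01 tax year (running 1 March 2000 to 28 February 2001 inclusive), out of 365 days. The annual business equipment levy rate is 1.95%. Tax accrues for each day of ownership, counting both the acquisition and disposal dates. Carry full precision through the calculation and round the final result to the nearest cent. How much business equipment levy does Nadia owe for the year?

$19,409.34

Days held (1 March 2000 – 27 January 2001): 333 out of 365
Tax = $1,091,000 × 1.95% × 333/365 = $19,409.3384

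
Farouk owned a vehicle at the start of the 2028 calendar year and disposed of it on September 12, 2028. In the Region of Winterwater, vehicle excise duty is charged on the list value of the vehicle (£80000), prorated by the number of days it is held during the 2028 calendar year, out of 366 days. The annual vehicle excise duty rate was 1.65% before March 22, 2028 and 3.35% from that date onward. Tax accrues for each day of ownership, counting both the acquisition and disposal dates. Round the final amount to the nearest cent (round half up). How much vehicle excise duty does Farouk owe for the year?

£1573.55

January 1 – March 21, 2028: 81 days at 1.65% → £80000 × 1.65% × 81/366 = £292.1311
March 22 – September 12, 2028: 175 days at 3.35% → £80000 × 3.35% × 175/366 = £1281.4208
Total = £1573.5519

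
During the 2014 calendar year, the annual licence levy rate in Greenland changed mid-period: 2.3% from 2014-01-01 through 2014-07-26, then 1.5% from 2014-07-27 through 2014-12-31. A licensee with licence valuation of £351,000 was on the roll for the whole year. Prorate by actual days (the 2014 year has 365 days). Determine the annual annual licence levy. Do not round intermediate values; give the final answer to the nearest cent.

2014-01-01 to 2014-07-26: 207 days at 2.3% → £351,000 × 2.3% × 207/365 = £4,578.3863
2014-07-27 to 2014-12-31: 158 days at 1.5% → £351,000 × 1.5% × 158/365 = £2,279.0959
Total = £6,857.4822

£6,857.48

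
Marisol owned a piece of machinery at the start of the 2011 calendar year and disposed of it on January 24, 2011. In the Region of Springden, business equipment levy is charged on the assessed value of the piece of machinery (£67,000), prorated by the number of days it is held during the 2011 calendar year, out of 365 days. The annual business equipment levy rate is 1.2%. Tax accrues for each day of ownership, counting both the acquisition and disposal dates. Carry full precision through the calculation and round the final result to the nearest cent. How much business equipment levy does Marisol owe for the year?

Days held (January 1 – January 24, 2011): 24 out of 365
Tax = £67,000 × 1.2% × 24/365 = £52.8658

£52.87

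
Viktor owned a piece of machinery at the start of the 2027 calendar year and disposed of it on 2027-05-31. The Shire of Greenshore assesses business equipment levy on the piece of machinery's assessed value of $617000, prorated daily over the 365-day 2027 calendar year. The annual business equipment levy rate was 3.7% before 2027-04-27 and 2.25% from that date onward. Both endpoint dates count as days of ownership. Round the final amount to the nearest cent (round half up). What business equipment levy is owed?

$8586.44

2027-01-01 to 2027-04-26: 116 days at 3.7% → $617000 × 3.7% × 116/365 = $7255.2438
2027-04-27 to 2027-05-31: 35 days at 2.25% → $617000 × 2.25% × 35/365 = $1331.1986
Total = $8586.4425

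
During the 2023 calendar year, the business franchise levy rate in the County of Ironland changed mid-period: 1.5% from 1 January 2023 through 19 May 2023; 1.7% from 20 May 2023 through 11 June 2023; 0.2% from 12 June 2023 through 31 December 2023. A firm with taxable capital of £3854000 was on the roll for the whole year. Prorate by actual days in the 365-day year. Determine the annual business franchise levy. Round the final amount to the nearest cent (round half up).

1 January – 19 May 2023: 139 days at 1.5% → £3854000 × 1.5% × 139/365 = £22015.3151
20 May – 11 June 2023: 23 days at 1.7% → £3854000 × 1.7% × 23/365 = £4128.5315
12 June – 31 December 2023: 203 days at 0.2% → £3854000 × 0.2% × 203/365 = £4286.9151
Total = £30430.7616

£30430.76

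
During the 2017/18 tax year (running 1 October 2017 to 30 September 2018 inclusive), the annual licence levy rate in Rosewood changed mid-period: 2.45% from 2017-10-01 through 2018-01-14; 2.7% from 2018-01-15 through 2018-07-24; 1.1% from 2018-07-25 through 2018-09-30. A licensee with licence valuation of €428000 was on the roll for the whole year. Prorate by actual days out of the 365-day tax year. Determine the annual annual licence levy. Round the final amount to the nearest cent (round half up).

€9969.47

2017-10-01 to 2018-01-14: 106 days at 2.45% → €428000 × 2.45% × 106/365 = €3045.2493
2018-01-15 to 2018-07-24: 191 days at 2.7% → €428000 × 2.7% × 191/365 = €6047.1123
2018-07-25 to 2018-09-30: 68 days at 1.1% → €428000 × 1.1% × 68/365 = €877.1068
Total = €9969.4685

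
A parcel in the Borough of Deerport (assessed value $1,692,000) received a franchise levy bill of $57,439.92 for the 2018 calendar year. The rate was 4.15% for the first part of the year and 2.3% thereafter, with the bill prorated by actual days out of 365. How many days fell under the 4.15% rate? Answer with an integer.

216 days

Let d = days at the first rate; then 365 − d days at the second rate.
$1,692,000 × [4.15%·d + 2.3%·(365−d)] / 365 = $57,439.92
Solving gives d = 216, so the new rate took effect on 5 Aug 2018.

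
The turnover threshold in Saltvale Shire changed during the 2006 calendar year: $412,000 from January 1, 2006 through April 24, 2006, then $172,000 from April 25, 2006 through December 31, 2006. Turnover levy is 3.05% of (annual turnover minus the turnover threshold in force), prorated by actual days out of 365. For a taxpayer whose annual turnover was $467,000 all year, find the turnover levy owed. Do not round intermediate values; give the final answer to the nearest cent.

$6,711.25

January 1 – April 24, 2006: 114 days, exemption $412,000 → ($467,000 − $412,000) × 3.05% × 114/365 = $523.9315
April 25 – December 31, 2006: 251 days, exemption $172,000 → ($467,000 − $172,000) × 3.05% × 251/365 = $6,187.3219
Total = $6,711.2534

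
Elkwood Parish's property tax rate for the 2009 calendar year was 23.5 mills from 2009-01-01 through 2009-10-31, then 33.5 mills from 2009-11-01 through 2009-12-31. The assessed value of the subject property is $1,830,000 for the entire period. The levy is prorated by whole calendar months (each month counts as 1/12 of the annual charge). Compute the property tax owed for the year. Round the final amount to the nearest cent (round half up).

2009-01-01 to 2009-10-31: 10 months at 23.5 mills → $1,830,000 × 2.35% × 10/12 = $35,837.5000
2009-11-01 to 2009-12-31: 2 months at 33.5 mills → $1,830,000 × 3.35% × 2/12 = $10,217.5000
Total = $46,055.0000

$46,055.00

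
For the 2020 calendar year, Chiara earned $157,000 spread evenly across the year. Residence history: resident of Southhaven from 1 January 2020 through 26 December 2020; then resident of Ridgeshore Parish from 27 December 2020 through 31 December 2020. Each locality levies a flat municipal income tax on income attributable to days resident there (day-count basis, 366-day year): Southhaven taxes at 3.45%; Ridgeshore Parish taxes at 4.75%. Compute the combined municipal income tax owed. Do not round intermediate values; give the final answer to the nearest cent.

$5,444.38

Southhaven, 1 January – 26 December 2020: 361 days → $157,000 × 3.45% × 361/366 = $5,342.5041
Ridgeshore Parish, 27 December – 31 December 2020: 5 days → $157,000 × 4.75% × 5/366 = $101.8784
Total = $5,444.3825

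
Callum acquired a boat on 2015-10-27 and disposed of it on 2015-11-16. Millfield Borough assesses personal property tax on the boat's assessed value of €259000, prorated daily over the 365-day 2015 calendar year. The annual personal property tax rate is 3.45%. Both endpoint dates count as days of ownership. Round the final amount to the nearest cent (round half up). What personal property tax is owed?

Days held (2015-10-27 to 2015-11-16): 21 out of 365
Tax = €259000 × 3.45% × 21/365 = €514.0973

€514.10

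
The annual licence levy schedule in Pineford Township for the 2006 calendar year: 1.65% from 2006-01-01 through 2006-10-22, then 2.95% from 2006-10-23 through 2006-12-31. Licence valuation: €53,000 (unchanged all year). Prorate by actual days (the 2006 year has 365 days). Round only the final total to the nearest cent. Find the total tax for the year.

2006-01-01 to 2006-10-22: 295 days at 1.65% → €53,000 × 1.65% × 295/365 = €706.7877
2006-10-23 to 2006-12-31: 70 days at 2.95% → €53,000 × 2.95% × 70/365 = €299.8493
Total = €1,006.6370

€1,006.64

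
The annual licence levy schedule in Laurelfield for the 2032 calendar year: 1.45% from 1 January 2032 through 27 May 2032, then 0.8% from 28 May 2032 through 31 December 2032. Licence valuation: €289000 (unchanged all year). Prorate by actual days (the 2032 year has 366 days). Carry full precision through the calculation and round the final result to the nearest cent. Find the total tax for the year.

€3071.61

1 January – 27 May 2032: 148 days at 1.45% → €289000 × 1.45% × 148/366 = €1694.5191
28 May – 31 December 2032: 218 days at 0.8% → €289000 × 0.8% × 218/366 = €1377.0929
Total = €3071.6120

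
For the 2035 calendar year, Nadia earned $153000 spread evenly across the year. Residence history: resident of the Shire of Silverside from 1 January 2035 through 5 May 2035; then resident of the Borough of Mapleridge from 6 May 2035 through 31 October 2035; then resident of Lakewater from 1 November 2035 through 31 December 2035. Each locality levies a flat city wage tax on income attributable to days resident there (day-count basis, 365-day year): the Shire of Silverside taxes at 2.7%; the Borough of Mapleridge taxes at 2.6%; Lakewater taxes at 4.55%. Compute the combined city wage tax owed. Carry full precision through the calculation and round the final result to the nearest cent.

The Shire of Silverside, 1 January – 5 May 2035: 125 days → $153000 × 2.7% × 125/365 = $1414.7260
The Borough of Mapleridge, 6 May – 31 October 2035: 179 days → $153000 × 2.6% × 179/365 = $1950.8548
Lakewater, 1 November – 31 December 2035: 61 days → $153000 × 4.55% × 61/365 = $1163.4288
Total = $4529.0096

$4529.01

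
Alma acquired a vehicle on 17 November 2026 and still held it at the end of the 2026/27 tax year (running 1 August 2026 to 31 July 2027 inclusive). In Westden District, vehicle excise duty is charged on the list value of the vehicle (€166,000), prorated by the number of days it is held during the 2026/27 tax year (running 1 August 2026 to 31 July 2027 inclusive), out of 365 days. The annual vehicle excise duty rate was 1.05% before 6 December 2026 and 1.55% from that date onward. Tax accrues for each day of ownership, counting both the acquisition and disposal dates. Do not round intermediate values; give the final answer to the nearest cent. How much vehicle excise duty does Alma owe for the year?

17 November – 5 December 2026: 19 days at 1.05% → €166,000 × 1.05% × 19/365 = €90.7315
6 December 2026 – 31 July 2027: 238 days at 1.55% → €166,000 × 1.55% × 238/365 = €1,677.7370
Total = €1,768.4685

€1,768.47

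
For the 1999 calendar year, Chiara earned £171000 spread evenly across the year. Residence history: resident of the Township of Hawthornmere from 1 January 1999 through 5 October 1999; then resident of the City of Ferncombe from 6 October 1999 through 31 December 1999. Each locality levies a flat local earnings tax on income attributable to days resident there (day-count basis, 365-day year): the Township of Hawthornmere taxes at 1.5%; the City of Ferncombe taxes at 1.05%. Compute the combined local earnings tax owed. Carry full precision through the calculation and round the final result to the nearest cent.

£2381.58

The Township of Hawthornmere, 1 January – 5 October 1999: 278 days → £171000 × 1.5% × 278/365 = £1953.6164
The City of Ferncombe, 6 October – 31 December 1999: 87 days → £171000 × 1.05% × 87/365 = £427.9685
Total = £2381.5849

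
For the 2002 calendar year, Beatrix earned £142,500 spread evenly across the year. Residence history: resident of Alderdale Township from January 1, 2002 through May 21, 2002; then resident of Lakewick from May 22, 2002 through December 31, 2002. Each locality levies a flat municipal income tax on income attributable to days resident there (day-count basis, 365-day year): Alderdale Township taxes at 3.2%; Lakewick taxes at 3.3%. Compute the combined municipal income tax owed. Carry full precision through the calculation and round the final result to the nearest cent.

£4,647.45

Alderdale Township, January 1 – May 21, 2002: 141 days → £142,500 × 3.2% × 141/365 = £1,761.5342
Lakewick, May 22 – December 31, 2002: 224 days → £142,500 × 3.3% × 224/365 = £2,885.9178
Total = £4,647.4521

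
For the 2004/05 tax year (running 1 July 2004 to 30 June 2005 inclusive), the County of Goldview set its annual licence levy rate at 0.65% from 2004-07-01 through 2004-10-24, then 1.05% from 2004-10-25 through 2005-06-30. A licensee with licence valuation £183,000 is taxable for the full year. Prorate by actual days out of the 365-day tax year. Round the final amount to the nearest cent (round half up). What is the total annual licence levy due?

£1,688.86

2004-07-01 to 2004-10-24: 116 days at 0.65% → £183,000 × 0.65% × 116/365 = £378.0329
2004-10-25 to 2005-06-30: 249 days at 1.05% → £183,000 × 1.05% × 249/365 = £1,310.8315
Total = £1,688.8644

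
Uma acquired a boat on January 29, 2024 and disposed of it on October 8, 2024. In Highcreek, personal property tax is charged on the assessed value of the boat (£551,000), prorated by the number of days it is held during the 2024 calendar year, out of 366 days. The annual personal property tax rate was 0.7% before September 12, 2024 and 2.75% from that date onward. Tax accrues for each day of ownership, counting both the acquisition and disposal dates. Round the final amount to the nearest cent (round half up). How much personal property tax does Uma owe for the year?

£3,509.99

January 29 – September 11, 2024: 227 days at 0.7% → £551,000 × 0.7% × 227/366 = £2,392.1831
September 12 – October 8, 2024: 27 days at 2.75% → £551,000 × 2.75% × 27/366 = £1,117.8074
Total = £3,509.9904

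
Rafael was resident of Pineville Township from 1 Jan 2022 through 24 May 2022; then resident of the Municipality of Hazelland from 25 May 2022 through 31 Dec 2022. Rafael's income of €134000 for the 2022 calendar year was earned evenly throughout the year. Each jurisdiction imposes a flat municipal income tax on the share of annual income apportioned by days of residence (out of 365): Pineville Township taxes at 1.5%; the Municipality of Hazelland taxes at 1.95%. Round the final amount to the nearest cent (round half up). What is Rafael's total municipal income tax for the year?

Pineville Township, 1 Jan – 24 May 2022: 144 days → €134000 × 1.5% × 144/365 = €792.9863
The Municipality of Hazelland, 25 May – 31 Dec 2022: 221 days → €134000 × 1.95% × 221/365 = €1582.1178
Total = €2375.1041

€2375.10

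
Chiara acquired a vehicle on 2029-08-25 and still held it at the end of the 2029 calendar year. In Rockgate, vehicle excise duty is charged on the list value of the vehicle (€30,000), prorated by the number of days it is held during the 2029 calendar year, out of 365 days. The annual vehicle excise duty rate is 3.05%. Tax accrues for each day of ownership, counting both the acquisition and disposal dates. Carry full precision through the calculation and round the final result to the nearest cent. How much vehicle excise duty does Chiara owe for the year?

Days held (2029-08-25 to 2029-12-31): 129 out of 365
Tax = €30,000 × 3.05% × 129/365 = €323.3836

€323.38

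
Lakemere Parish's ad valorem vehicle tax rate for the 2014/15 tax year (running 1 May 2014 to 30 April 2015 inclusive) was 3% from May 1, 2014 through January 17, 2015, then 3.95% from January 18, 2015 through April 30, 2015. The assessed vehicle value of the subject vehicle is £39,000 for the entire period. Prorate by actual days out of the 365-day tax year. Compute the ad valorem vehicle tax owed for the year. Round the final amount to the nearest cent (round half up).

£1,274.55

May 1, 2014 – January 17, 2015: 262 days at 3% → £39,000 × 3% × 262/365 = £839.8356
January 18 – April 30, 2015: 103 days at 3.95% → £39,000 × 3.95% × 103/365 = £434.7164
Total = £1,274.5521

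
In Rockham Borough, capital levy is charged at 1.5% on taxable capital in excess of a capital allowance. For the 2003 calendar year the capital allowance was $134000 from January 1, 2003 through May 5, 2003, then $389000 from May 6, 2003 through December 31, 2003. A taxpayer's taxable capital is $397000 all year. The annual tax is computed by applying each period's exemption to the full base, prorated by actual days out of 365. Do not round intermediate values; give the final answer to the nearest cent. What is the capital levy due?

January 1 – May 5, 2003: 125 days, exemption $134000 → ($397000 − $134000) × 1.5% × 125/365 = $1351.0274
May 6 – December 31, 2003: 240 days, exemption $389000 → ($397000 − $389000) × 1.5% × 240/365 = $78.9041
Total = $1429.9315

$1429.93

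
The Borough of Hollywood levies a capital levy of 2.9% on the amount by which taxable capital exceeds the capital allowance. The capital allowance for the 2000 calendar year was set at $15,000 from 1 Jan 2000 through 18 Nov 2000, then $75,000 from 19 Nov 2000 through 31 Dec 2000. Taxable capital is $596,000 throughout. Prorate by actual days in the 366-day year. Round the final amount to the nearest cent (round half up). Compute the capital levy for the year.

1 Jan – 18 Nov 2000: 323 days, exemption $15,000 → ($596,000 − $15,000) × 2.9% × 323/366 = $14,869.4727
19 Nov – 31 Dec 2000: 43 days, exemption $75,000 → ($596,000 − $75,000) × 2.9% × 43/366 = $1,775.1011
Total = $16,644.5738

$16,644.57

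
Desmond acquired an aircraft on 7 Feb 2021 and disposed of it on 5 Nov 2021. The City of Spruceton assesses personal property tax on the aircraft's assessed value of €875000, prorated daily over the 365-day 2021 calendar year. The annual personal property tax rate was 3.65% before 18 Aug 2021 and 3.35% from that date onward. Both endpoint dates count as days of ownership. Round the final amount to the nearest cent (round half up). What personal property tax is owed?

7 Feb – 17 Aug 2021: 192 days at 3.65% → €875000 × 3.65% × 192/365 = €16800.0000
18 Aug – 5 Nov 2021: 80 days at 3.35% → €875000 × 3.35% × 80/365 = €6424.6575
Total = €23224.6575

€23224.66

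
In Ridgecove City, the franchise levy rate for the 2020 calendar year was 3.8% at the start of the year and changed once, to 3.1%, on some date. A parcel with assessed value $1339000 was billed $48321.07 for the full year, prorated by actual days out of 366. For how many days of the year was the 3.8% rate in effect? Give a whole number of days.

Let d = days at the first rate; then 366 − d days at the second rate.
$1339000 × [3.8%·d + 3.1%·(366−d)] / 366 = $48321.07
Solving gives d = 266, so the new rate took effect on 23 Sep 2020.

266 days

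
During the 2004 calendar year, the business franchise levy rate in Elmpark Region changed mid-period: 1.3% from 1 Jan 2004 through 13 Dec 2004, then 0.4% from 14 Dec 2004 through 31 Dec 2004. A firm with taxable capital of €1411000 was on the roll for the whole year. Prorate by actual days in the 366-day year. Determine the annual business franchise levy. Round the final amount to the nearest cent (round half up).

€17718.46

1 Jan – 13 Dec 2004: 348 days at 1.3% → €1411000 × 1.3% × 348/366 = €17440.8852
14 Dec – 31 Dec 2004: 18 days at 0.4% → €1411000 × 0.4% × 18/366 = €277.5738
Total = €17718.4590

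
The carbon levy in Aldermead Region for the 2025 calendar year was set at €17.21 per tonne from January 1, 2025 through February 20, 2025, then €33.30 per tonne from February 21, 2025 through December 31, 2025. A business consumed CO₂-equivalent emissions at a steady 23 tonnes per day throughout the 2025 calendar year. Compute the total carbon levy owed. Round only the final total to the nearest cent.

€260,679.93

January 1 – February 20, 2025: 51 days × 23 tonnes/day = 1,173 tonnes at €17.21/tonne → €20,187.33
February 21 – December 31, 2025: 314 days × 23 tonnes/day = 7,222 tonnes at €33.30/tonne → €240,492.60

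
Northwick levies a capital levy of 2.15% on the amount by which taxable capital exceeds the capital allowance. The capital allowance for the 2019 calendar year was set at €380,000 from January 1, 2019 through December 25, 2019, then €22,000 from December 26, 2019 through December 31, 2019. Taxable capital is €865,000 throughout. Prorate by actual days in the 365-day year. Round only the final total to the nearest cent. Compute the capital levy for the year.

€10,554.03

January 1 – December 25, 2019: 359 days, exemption €380,000 → (€865,000 − €380,000) × 2.15% × 359/365 = €10,256.0890
December 26 – December 31, 2019: 6 days, exemption €22,000 → (€865,000 − €22,000) × 2.15% × 6/365 = €297.9370
Total = €10,554.0260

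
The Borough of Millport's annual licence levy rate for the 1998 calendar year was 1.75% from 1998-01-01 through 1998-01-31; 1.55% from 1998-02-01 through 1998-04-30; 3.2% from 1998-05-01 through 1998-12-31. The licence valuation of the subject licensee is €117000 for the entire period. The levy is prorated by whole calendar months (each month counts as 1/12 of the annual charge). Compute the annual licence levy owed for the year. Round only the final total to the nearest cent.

€3120.00

1998-01-01 to 1998-01-31: 1 month at 1.75% → €117000 × 1.75% × 1/12 = €170.6250
1998-02-01 to 1998-04-30: 3 months at 1.55% → €117000 × 1.55% × 3/12 = €453.3750
1998-05-01 to 1998-12-31: 8 months at 3.2% → €117000 × 3.2% × 8/12 = €2496.0000
Total = €3120.0000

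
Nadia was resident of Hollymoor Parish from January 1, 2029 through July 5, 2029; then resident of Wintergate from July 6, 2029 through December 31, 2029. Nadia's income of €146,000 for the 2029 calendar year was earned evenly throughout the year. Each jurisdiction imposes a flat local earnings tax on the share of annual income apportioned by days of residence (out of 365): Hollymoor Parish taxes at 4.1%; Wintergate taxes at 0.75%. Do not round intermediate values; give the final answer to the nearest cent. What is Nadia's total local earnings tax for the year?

Hollymoor Parish, January 1 – July 5, 2029: 186 days → €146,000 × 4.1% × 186/365 = €3,050.4000
Wintergate, July 6 – December 31, 2029: 179 days → €146,000 × 0.75% × 179/365 = €537.0000
Total = €3,587.4000

€3,587.40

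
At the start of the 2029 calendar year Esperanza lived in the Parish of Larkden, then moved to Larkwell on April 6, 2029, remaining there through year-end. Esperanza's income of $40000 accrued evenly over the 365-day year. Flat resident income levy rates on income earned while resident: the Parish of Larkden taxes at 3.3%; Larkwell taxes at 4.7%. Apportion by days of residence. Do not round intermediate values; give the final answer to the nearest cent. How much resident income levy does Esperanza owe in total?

The Parish of Larkden, January 1 – April 5, 2029: 95 days → $40000 × 3.3% × 95/365 = $343.5616
Larkwell, April 6 – December 31, 2029: 270 days → $40000 × 4.7% × 270/365 = $1390.6849
Total = $1734.2466

$1734.25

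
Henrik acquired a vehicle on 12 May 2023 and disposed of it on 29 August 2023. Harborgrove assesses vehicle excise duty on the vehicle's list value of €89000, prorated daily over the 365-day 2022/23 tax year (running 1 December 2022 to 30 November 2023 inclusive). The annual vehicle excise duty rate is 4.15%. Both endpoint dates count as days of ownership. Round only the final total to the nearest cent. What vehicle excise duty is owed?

€1113.11

Days held (12 May – 29 August 2023): 110 out of 365
Tax = €89000 × 4.15% × 110/365 = €1113.1096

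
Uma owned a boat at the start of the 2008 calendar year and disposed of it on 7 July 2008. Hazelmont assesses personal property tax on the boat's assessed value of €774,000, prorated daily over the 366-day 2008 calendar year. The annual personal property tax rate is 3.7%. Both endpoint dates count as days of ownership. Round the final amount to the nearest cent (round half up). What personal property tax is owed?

€14,788.48

Days held (1 January – 7 July 2008): 189 out of 366
Tax = €774,000 × 3.7% × 189/366 = €14,788.4754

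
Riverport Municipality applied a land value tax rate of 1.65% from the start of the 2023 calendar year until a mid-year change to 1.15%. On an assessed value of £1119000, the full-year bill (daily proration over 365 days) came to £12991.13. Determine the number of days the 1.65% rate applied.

8 days

Let d = days at the first rate; then 365 − d days at the second rate.
£1119000 × [1.65%·d + 1.15%·(365−d)] / 365 = £12991.13
Solving gives d = 8, so the new rate took effect on 9 Jan 2023.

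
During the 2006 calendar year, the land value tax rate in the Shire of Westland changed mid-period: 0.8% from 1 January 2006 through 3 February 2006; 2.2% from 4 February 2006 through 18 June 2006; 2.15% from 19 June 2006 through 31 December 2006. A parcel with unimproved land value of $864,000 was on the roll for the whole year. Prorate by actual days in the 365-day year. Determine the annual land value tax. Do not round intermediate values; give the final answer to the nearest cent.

$17,649.27

1 January – 3 February 2006: 34 days at 0.8% → $864,000 × 0.8% × 34/365 = $643.8575
4 February – 18 June 2006: 135 days at 2.2% → $864,000 × 2.2% × 135/365 = $7,030.3562
19 June – 31 December 2006: 196 days at 2.15% → $864,000 × 2.15% × 196/365 = $9,975.0575
Total = $17,649.2712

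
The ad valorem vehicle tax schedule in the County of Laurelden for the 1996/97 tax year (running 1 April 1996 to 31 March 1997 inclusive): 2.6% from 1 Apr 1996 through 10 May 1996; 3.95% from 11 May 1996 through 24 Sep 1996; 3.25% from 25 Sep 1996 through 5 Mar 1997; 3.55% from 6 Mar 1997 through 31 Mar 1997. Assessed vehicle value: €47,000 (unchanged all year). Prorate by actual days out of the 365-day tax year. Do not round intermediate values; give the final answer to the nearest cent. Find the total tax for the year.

€1,627.55

1 Apr – 10 May 1996: 40 days at 2.6% → €47,000 × 2.6% × 40/365 = €133.9178
11 May – 24 Sep 1996: 137 days at 3.95% → €47,000 × 3.95% × 137/365 = €696.8233
25 Sep 1996 – 5 Mar 1997: 162 days at 3.25% → €47,000 × 3.25% × 162/365 = €677.9589
6 Mar – 31 Mar 1997: 26 days at 3.55% → €47,000 × 3.55% × 26/365 = €118.8521
Total = €1,627.5521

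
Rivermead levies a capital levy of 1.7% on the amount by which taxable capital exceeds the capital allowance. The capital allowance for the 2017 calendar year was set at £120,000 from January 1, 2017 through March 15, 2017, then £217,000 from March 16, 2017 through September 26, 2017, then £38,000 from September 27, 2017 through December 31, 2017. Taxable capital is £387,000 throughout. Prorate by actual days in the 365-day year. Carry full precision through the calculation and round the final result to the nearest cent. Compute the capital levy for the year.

£4,024.67

January 1 – March 15, 2017: 74 days, exemption £120,000 → (£387,000 − £120,000) × 1.7% × 74/365 = £920.2356
March 16 – September 26, 2017: 195 days, exemption £217,000 → (£387,000 − £217,000) × 1.7% × 195/365 = £1,543.9726
September 27 – December 31, 2017: 96 days, exemption £38,000 → (£387,000 − £38,000) × 1.7% × 96/365 = £1,560.4603
Total = £4,024.6685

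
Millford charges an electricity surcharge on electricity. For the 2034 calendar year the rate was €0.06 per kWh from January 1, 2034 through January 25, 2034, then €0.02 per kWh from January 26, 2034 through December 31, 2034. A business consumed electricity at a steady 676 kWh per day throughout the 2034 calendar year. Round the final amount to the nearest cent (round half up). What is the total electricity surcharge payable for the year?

January 1 – January 25, 2034: 25 days × 676 kWh/day = 16,900 kWh at €0.06/kWh → €1014.00
January 26 – December 31, 2034: 340 days × 676 kWh/day = 229,840 kWh at €0.02/kWh → €4596.80

€5610.80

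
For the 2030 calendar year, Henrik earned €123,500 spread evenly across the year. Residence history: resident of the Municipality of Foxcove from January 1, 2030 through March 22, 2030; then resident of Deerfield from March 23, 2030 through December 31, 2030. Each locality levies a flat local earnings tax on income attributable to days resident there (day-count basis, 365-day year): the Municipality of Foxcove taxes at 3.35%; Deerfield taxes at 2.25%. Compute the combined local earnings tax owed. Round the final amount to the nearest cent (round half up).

The Municipality of Foxcove, January 1 – March 22, 2030: 81 days → €123,500 × 3.35% × 81/365 = €918.1295
Deerfield, March 23 – December 31, 2030: 284 days → €123,500 × 2.25% × 284/365 = €2,162.0959
Total = €3,080.2253

€3,080.23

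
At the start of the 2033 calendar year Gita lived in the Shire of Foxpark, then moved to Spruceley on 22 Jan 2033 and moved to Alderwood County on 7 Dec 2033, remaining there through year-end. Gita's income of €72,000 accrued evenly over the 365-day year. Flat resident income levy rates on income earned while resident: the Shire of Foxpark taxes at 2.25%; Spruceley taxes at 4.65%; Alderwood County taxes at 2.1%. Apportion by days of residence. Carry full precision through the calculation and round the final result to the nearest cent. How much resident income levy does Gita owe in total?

€3,122.83

The Shire of Foxpark, 1 Jan – 21 Jan 2033: 21 days → €72,000 × 2.25% × 21/365 = €93.2055
Spruceley, 22 Jan – 6 Dec 2033: 319 days → €72,000 × 4.65% × 319/365 = €2,926.0603
Alderwood County, 7 Dec – 31 Dec 2033: 25 days → €72,000 × 2.1% × 25/365 = €103.5616
Total = €3,122.8274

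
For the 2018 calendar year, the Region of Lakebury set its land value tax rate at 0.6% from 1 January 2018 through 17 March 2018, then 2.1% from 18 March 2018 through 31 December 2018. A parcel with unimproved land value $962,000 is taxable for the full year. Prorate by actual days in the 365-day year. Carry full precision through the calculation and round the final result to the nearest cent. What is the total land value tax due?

$17,197.40

1 January – 17 March 2018: 76 days at 0.6% → $962,000 × 0.6% × 76/365 = $1,201.8411
18 March – 31 December 2018: 289 days at 2.1% → $962,000 × 2.1% × 289/365 = $15,995.5562
Total = $17,197.3973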